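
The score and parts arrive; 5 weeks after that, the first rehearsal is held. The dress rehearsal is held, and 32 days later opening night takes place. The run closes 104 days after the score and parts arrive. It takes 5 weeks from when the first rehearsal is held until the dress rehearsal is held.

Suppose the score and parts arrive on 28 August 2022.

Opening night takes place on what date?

8 December 2022

The score and parts arrive: Aug 28, 2022.
The first rehearsal is held: Aug 28, 2022 + 5 weeks = Oct 2, 2022.
The dress rehearsal is held: Oct 2, 2022 + 5 weeks = Nov 6, 2022.
Opening night takes place: Nov 6, 2022 + 32 days = Dec 8, 2022.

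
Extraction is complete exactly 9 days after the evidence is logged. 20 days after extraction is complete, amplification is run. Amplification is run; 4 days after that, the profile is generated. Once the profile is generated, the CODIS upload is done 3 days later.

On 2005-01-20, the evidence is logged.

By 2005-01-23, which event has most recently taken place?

The evidence is logged: Jan 20, 2005.
Extraction is complete: Jan 20, 2005 + 9 days = Jan 29, 2005.
Amplification is run: Jan 29, 2005 + 20 days = Feb 18, 2005.
The profile is generated: Feb 18, 2005 + 4 days = Feb 22, 2005.
The CODIS upload is done: Feb 22, 2005 + 3 days = Feb 25, 2005.
Jan 23, 2005 falls between when the evidence is logged (Jan 20, 2005) and when extraction is complete (Jan 29, 2005).

The evidence is logged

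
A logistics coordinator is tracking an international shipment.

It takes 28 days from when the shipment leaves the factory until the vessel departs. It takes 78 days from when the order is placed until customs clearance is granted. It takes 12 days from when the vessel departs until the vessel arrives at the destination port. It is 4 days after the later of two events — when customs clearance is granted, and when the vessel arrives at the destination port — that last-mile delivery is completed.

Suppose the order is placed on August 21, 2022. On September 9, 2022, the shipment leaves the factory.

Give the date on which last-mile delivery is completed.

November 11, 2022

The order is placed: Aug 21, 2022.
Customs clearance is granted: Aug 21, 2022 + 78 days = Nov 7, 2022.
The shipment leaves the factory: Sep 9, 2022.
The vessel departs: Sep 9, 2022 + 28 days = Oct 7, 2022.
The vessel arrives at the destination port: Oct 7, 2022 + 12 days = Oct 19, 2022.
Both prerequisites met — customs clearance is granted (Nov 7, 2022), the vessel arrives at the destination port (Oct 19, 2022); the later is Nov 7, 2022.
Last-mile delivery is completed: Nov 7, 2022 + 4 days = Nov 11, 2022.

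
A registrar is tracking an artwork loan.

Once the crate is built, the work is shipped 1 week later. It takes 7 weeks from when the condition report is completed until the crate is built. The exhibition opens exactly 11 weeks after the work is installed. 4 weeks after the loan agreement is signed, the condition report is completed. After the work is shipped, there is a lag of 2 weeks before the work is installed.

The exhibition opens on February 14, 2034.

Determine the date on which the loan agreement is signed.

The exhibition opens: Feb 14, 2034.
The work is installed: Feb 14, 2034 − 11 weeks = Nov 29, 2033.
The work is shipped: Nov 29, 2033 − 2 weeks = Nov 15, 2033.
The crate is built: Nov 15, 2033 − 1 week = Nov 8, 2033.
The condition report is completed: Nov 8, 2033 − 7 weeks = Sep 20, 2033.
The loan agreement is signed: Sep 20, 2033 − 4 weeks = Aug 23, 2033.

August 23, 2033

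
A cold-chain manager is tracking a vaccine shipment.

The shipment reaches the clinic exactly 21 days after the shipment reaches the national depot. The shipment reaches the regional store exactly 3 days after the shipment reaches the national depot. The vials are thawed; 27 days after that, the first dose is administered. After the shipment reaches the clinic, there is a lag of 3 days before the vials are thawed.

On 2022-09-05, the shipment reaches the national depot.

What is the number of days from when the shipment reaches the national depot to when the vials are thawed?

24 days

Causal path: the shipment reaches the national depot → the shipment reaches the clinic → the vials are thawed.
Total delay along the path: 21 + 3 = 24 days.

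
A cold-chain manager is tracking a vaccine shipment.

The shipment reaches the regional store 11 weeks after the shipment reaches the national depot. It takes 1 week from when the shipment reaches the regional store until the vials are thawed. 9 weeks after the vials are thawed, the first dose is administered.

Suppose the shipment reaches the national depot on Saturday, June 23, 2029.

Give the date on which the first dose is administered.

The shipment reaches the national depot: Jun 23, 2029.
The shipment reaches the regional store: Jun 23, 2029 + 11 weeks = Sep 8, 2029.
The vials are thawed: Sep 8, 2029 + 1 week = Sep 15, 2029.
The first dose is administered: Sep 15, 2029 + 9 weeks = Nov 17, 2029.

Saturday, November 17, 2029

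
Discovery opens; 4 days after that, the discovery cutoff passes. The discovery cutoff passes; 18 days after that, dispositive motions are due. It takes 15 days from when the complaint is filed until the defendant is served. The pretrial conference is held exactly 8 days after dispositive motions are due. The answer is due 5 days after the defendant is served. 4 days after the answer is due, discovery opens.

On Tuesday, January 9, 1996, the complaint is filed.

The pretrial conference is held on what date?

Sunday, March 3, 1996

The complaint is filed: Jan 9, 1996.
The defendant is served: Jan 9, 1996 + 15 days = Jan 24, 1996.
The answer is due: Jan 24, 1996 + 5 days = Jan 29, 1996.
Discovery opens: Jan 29, 1996 + 4 days = Feb 2, 1996.
The discovery cutoff passes: Feb 2, 1996 + 4 days = Feb 6, 1996.
Dispositive motions are due: Feb 6, 1996 + 18 days = Feb 24, 1996.
The pretrial conference is held: Feb 24, 1996 + 8 days = Mar 3, 1996.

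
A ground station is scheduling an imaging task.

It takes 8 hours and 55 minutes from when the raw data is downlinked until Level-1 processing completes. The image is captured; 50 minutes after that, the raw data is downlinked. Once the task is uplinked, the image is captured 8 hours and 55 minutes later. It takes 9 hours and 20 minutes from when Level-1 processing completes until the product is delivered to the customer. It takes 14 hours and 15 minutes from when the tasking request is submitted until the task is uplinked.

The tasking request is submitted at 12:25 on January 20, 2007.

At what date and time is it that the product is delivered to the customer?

The tasking request is submitted: 12:25 Jan 20, 2007.
The task is uplinked: 12:25 Jan 20, 2007 + 14h15m = 02:40 Jan 21, 2007.
The image is captured: 02:40 Jan 21, 2007 + 8h55m = 11:35 Jan 21, 2007.
The raw data is downlinked: 11:35 Jan 21, 2007 + 50m = 12:25 Jan 21, 2007.
Level-1 processing completes: 12:25 Jan 21, 2007 + 8h55m = 21:20 Jan 21, 2007.
The product is delivered to the customer: 21:20 Jan 21, 2007 + 9h20m = 06:40 Jan 22, 2007.

06:40 on January 22, 2007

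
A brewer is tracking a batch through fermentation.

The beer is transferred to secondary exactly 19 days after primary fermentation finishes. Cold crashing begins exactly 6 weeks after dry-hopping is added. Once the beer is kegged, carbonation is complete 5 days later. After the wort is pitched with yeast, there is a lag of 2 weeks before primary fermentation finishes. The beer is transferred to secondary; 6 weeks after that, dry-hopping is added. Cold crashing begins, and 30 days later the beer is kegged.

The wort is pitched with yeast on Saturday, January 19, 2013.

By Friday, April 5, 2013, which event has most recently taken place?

The wort is pitched with yeast: Jan 19, 2013.
Primary fermentation finishes: Jan 19, 2013 + 2 weeks = Feb 2, 2013.
The beer is transferred to secondary: Feb 2, 2013 + 19 days = Feb 21, 2013.
Dry-hopping is added: Feb 21, 2013 + 6 weeks = Apr 4, 2013.
Cold crashing begins: Apr 4, 2013 + 6 weeks = May 16, 2013.
The beer is kegged: May 16, 2013 + 30 days = Jun 15, 2013.
Carbonation is complete: Jun 15, 2013 + 5 days = Jun 20, 2013.
Apr 5, 2013 falls between when dry-hopping is added (Apr 4, 2013) and when cold crashing begins (May 16, 2013).

Dry-hopping is added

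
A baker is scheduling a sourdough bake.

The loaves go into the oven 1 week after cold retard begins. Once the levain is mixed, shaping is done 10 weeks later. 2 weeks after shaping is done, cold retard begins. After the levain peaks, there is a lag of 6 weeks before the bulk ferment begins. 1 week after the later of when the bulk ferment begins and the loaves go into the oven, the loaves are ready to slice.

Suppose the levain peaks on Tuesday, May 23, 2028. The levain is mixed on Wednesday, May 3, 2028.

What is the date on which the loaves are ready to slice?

Wednesday, August 9, 2028

The levain peaks: May 23, 2028.
The bulk ferment begins: May 23, 2028 + 6 weeks = Jul 4, 2028.
The levain is mixed: May 3, 2028.
Shaping is done: May 3, 2028 + 10 weeks = Jul 12, 2028.
Cold retard begins: Jul 12, 2028 + 2 weeks = Jul 26, 2028.
The loaves go into the oven: Jul 26, 2028 + 1 week = Aug 2, 2028.
Both prerequisites met — the bulk ferment begins (Jul 4, 2028), the loaves go into the oven (Aug 2, 2028); the later is Aug 2, 2028.
The loaves are ready to slice: Aug 2, 2028 + 1 week = Aug 9, 2028.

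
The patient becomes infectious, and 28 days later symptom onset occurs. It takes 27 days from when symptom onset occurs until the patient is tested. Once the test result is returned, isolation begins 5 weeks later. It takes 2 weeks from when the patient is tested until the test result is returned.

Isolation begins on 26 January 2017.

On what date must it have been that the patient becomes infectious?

Isolation begins: Jan 26, 2017.
The test result is returned: Jan 26, 2017 − 5 weeks = Dec 22, 2016.
The patient is tested: Dec 22, 2016 − 2 weeks = Dec 8, 2016.
Symptom onset occurs: Dec 8, 2016 − 27 days = Nov 11, 2016.
The patient becomes infectious: Nov 11, 2016 − 28 days = Oct 14, 2016.

14 October 2016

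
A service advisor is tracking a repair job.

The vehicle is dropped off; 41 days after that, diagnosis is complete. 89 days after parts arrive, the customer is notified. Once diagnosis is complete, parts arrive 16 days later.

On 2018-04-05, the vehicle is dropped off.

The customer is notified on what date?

2018-08-29

The vehicle is dropped off: Apr 5, 2018.
Diagnosis is complete: Apr 5, 2018 + 41 days = May 16, 2018.
Parts arrive: May 16, 2018 + 16 days = Jun 1, 2018.
The customer is notified: Jun 1, 2018 + 89 days = Aug 29, 2018.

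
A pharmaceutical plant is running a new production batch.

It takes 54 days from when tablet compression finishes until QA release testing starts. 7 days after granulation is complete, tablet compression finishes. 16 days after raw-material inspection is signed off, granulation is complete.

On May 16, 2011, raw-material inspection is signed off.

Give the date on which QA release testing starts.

Aug 1, 2011

Raw-material inspection is signed off: May 16, 2011.
Granulation is complete: May 16, 2011 + 16 days = Jun 1, 2011.
Tablet compression finishes: Jun 1, 2011 + 7 days = Jun 8, 2011.
QA release testing starts: Jun 8, 2011 + 54 days = Aug 1, 2011.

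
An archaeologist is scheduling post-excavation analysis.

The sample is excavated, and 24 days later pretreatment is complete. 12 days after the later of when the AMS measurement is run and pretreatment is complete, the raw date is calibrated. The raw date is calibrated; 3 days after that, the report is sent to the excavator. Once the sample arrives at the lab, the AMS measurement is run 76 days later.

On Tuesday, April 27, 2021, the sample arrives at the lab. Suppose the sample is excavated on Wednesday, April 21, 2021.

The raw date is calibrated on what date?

The sample arrives at the lab: Apr 27, 2021.
The AMS measurement is run: Apr 27, 2021 + 76 days = Jul 12, 2021.
The sample is excavated: Apr 21, 2021.
Pretreatment is complete: Apr 21, 2021 + 24 days = May 15, 2021.
Both prerequisites met — the AMS measurement is run (Jul 12, 2021), pretreatment is complete (May 15, 2021); the later is Jul 12, 2021.
The raw date is calibrated: Jul 12, 2021 + 12 days = Jul 24, 2021.

Saturday, July 24, 2021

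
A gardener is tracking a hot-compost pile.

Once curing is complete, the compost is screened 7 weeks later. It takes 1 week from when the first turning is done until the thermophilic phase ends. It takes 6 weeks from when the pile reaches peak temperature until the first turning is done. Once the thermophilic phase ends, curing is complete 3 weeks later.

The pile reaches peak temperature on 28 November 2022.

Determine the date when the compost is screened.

The pile reaches peak temperature: Nov 28, 2022.
The first turning is done: Nov 28, 2022 + 6 weeks = Jan 9, 2023.
The thermophilic phase ends: Jan 9, 2023 + 1 week = Jan 16, 2023.
Curing is complete: Jan 16, 2023 + 3 weeks = Feb 6, 2023.
The compost is screened: Feb 6, 2023 + 7 weeks = Mar 27, 2023.

27 March 2023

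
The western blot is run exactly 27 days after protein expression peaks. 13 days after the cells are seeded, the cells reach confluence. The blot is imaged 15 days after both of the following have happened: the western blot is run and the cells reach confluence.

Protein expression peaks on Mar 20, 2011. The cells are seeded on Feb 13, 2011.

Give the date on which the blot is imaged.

Protein expression peaks: Mar 20, 2011.
The western blot is run: Mar 20, 2011 + 27 days = Apr 16, 2011.
The cells are seeded: Feb 13, 2011.
The cells reach confluence: Feb 13, 2011 + 13 days = Feb 26, 2011.
Both prerequisites met — the western blot is run (Apr 16, 2011), the cells reach confluence (Feb 26, 2011); the later is Apr 16, 2011.
The blot is imaged: Apr 16, 2011 + 15 days = May 1, 2011.

May 1, 2011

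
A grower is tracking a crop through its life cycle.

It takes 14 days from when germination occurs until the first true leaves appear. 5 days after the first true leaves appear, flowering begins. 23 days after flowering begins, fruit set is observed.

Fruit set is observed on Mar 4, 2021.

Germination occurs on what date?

Jan 21, 2021

Fruit set is observed: Mar 4, 2021.
Flowering begins: Mar 4, 2021 − 23 days = Feb 9, 2021.
The first true leaves appear: Feb 9, 2021 − 5 days = Feb 4, 2021.
Germination occurs: Feb 4, 2021 − 14 days = Jan 21, 2021.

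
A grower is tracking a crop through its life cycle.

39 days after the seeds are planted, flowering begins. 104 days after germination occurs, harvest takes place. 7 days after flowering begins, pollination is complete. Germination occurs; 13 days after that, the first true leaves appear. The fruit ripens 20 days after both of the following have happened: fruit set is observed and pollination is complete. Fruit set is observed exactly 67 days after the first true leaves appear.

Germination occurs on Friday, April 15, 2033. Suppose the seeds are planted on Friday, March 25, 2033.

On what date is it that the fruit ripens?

Germination occurs: Apr 15, 2033.
The first true leaves appear: Apr 15, 2033 + 13 days = Apr 28, 2033.
Fruit set is observed: Apr 28, 2033 + 67 days = Jul 4, 2033.
The seeds are planted: Mar 25, 2033.
Flowering begins: Mar 25, 2033 + 39 days = May 3, 2033.
Pollination is complete: May 3, 2033 + 7 days = May 10, 2033.
Both prerequisites met — fruit set is observed (Jul 4, 2033), pollination is complete (May 10, 2033); the later is Jul 4, 2033.
The fruit ripens: Jul 4, 2033 + 20 days = Jul 24, 2033.

Sunday, July 24, 2033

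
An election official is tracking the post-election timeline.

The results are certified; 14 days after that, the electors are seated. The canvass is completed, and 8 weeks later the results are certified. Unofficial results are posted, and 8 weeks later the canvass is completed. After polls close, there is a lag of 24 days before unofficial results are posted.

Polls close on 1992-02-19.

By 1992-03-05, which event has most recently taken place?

Polls close

Polls close: Feb 19, 1992.
Unofficial results are posted: Feb 19, 1992 + 24 days = Mar 14, 1992.
The canvass is completed: Mar 14, 1992 + 8 weeks = May 9, 1992.
The results are certified: May 9, 1992 + 8 weeks = Jul 4, 1992.
The electors are seated: Jul 4, 1992 + 14 days = Jul 18, 1992.
Mar 5, 1992 falls between when polls close (Feb 19, 1992) and when unofficial results are posted (Mar 14, 1992).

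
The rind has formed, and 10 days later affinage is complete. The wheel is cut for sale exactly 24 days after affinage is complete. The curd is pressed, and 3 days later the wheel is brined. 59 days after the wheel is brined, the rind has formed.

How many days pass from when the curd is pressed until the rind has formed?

62 days

Causal path: the curd is pressed → the wheel is brined → the rind has formed.
Total delay along the path: 3 + 59 = 62 days.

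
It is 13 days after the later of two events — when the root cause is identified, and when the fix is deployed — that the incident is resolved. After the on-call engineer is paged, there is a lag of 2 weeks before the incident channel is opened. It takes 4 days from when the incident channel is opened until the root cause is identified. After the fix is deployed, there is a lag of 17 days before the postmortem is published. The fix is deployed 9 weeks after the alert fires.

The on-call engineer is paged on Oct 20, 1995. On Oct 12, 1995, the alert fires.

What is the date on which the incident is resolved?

Dec 27, 1995

The on-call engineer is paged: Oct 20, 1995.
The incident channel is opened: Oct 20, 1995 + 2 weeks = Nov 3, 1995.
The root cause is identified: Nov 3, 1995 + 4 days = Nov 7, 1995.
The alert fires: Oct 12, 1995.
The fix is deployed: Oct 12, 1995 + 9 weeks = Dec 14, 1995.
Both prerequisites met — the root cause is identified (Nov 7, 1995), the fix is deployed (Dec 14, 1995); the later is Dec 14, 1995.
The incident is resolved: Dec 14, 1995 + 13 days = Dec 27, 1995.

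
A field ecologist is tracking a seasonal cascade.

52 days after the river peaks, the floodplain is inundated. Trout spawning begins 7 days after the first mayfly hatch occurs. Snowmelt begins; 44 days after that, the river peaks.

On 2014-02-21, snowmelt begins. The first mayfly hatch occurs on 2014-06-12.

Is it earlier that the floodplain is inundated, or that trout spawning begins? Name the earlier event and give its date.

The floodplain is inundated — 2014-05-28

Snowmelt begins: Feb 21, 2014.
The river peaks: Feb 21, 2014 + 44 days = Apr 6, 2014.
The floodplain is inundated: Apr 6, 2014 + 52 days = May 28, 2014.
The first mayfly hatch occurs: Jun 12, 2014.
Trout spawning begins: Jun 12, 2014 + 7 days = Jun 19, 2014.
Comparing: the floodplain is inundated on May 28, 2014 vs trout spawning begins on Jun 19, 2014. Earlier: the floodplain is inundated.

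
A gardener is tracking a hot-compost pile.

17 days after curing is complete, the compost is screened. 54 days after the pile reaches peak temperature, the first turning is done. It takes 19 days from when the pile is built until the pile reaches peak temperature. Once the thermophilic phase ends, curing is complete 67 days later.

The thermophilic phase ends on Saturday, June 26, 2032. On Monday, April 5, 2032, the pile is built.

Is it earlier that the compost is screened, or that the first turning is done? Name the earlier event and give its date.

The first turning is done — Thursday, June 17, 2032

The thermophilic phase ends: Jun 26, 2032.
Curing is complete: Jun 26, 2032 + 67 days = Sep 1, 2032.
The compost is screened: Sep 1, 2032 + 17 days = Sep 18, 2032.
The pile is built: Apr 5, 2032.
The pile reaches peak temperature: Apr 5, 2032 + 19 days = Apr 24, 2032.
The first turning is done: Apr 24, 2032 + 54 days = Jun 17, 2032.
Comparing: the compost is screened on Sep 18, 2032 vs the first turning is done on Jun 17, 2032. Earlier: the first turning is done.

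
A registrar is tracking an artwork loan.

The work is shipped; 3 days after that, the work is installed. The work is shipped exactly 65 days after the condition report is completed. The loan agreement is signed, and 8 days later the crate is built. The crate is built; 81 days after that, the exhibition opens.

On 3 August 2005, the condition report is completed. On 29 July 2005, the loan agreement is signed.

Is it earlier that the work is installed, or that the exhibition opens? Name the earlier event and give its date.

The condition report is completed: Aug 3, 2005.
The work is shipped: Aug 3, 2005 + 65 days = Oct 7, 2005.
The work is installed: Oct 7, 2005 + 3 days = Oct 10, 2005.
The loan agreement is signed: Jul 29, 2005.
The crate is built: Jul 29, 2005 + 8 days = Aug 6, 2005.
The exhibition opens: Aug 6, 2005 + 81 days = Oct 26, 2005.
Comparing: the work is installed on Oct 10, 2005 vs the exhibition opens on Oct 26, 2005. Earlier: the work is installed.

The work is installed — 10 October 2005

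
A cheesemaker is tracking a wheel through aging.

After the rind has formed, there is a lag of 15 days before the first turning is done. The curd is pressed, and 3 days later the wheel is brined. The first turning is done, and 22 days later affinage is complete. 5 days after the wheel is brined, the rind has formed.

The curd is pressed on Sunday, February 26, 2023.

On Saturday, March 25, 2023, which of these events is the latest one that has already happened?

The curd is pressed: Feb 26, 2023.
The wheel is brined: Feb 26, 2023 + 3 days = Mar 1, 2023.
The rind has formed: Mar 1, 2023 + 5 days = Mar 6, 2023.
The first turning is done: Mar 6, 2023 + 15 days = Mar 21, 2023.
Affinage is complete: Mar 21, 2023 + 22 days = Apr 12, 2023.
Mar 25, 2023 falls between when the first turning is done (Mar 21, 2023) and when affinage is complete (Apr 12, 2023).

The first turning is done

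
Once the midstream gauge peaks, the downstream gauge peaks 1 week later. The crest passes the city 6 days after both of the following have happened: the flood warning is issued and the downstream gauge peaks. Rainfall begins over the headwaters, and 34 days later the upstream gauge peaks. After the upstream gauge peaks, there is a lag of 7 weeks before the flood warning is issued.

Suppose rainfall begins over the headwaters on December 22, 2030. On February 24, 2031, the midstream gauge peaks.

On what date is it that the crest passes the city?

March 21, 2031

Rainfall begins over the headwaters: Dec 22, 2030.
The upstream gauge peaks: Dec 22, 2030 + 34 days = Jan 25, 2031.
The flood warning is issued: Jan 25, 2031 + 7 weeks = Mar 15, 2031.
The midstream gauge peaks: Feb 24, 2031.
The downstream gauge peaks: Feb 24, 2031 + 1 week = Mar 3, 2031.
Both prerequisites met — the flood warning is issued (Mar 15, 2031), the downstream gauge peaks (Mar 3, 2031); the later is Mar 15, 2031.
The crest passes the city: Mar 15, 2031 + 6 days = Mar 21, 2031.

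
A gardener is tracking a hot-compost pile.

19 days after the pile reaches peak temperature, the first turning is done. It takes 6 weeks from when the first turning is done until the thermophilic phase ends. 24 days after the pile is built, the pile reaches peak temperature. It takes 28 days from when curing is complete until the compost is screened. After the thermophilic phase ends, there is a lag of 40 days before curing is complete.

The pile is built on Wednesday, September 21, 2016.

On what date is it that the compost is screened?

Tuesday, February 21, 2017

The pile is built: Sep 21, 2016.
The pile reaches peak temperature: Sep 21, 2016 + 24 days = Oct 15, 2016.
The first turning is done: Oct 15, 2016 + 19 days = Nov 3, 2016.
The thermophilic phase ends: Nov 3, 2016 + 6 weeks = Dec 15, 2016.
Curing is complete: Dec 15, 2016 + 40 days = Jan 24, 2017.
The compost is screened: Jan 24, 2017 + 28 days = Feb 21, 2017.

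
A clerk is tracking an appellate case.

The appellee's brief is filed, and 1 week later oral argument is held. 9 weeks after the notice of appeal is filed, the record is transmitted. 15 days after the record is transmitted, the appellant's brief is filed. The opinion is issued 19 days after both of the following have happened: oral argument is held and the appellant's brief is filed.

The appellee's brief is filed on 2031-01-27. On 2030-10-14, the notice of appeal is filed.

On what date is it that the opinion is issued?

2031-02-22

The appellee's brief is filed: Jan 27, 2031.
Oral argument is held: Jan 27, 2031 + 1 week = Feb 3, 2031.
The notice of appeal is filed: Oct 14, 2030.
The record is transmitted: Oct 14, 2030 + 9 weeks = Dec 16, 2030.
The appellant's brief is filed: Dec 16, 2030 + 15 days = Dec 31, 2030.
Both prerequisites met — oral argument is held (Feb 3, 2031), the appellant's brief is filed (Dec 31, 2030); the later is Feb 3, 2031.
The opinion is issued: Feb 3, 2031 + 19 days = Feb 22, 2031.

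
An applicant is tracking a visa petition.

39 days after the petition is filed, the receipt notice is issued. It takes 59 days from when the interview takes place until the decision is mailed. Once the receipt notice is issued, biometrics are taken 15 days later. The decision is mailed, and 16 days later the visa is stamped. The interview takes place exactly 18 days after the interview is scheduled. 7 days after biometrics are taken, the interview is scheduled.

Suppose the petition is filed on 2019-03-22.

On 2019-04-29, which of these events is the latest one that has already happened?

The petition is filed

The petition is filed: Mar 22, 2019.
The receipt notice is issued: Mar 22, 2019 + 39 days = Apr 30, 2019.
Biometrics are taken: Apr 30, 2019 + 15 days = May 15, 2019.
The interview is scheduled: May 15, 2019 + 7 days = May 22, 2019.
The interview takes place: May 22, 2019 + 18 days = Jun 9, 2019.
The decision is mailed: Jun 9, 2019 + 59 days = Aug 7, 2019.
The visa is stamped: Aug 7, 2019 + 16 days = Aug 23, 2019.
Apr 29, 2019 falls between when the petition is filed (Mar 22, 2019) and when the receipt notice is issued (Apr 30, 2019).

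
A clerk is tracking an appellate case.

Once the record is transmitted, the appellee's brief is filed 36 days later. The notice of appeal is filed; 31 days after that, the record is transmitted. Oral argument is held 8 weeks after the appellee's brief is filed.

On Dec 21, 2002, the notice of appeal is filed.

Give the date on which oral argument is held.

The notice of appeal is filed: Dec 21, 2002.
The record is transmitted: Dec 21, 2002 + 31 days = Jan 21, 2003.
The appellee's brief is filed: Jan 21, 2003 + 36 days = Feb 26, 2003.
Oral argument is held: Feb 26, 2003 + 8 weeks = Apr 23, 2003.

Apr 23, 2003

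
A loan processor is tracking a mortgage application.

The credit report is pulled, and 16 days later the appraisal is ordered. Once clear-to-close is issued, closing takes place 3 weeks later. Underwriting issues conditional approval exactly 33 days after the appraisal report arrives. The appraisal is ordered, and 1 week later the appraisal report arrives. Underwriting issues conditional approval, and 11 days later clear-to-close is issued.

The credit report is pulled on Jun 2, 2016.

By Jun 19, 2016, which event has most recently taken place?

The appraisal is ordered

The credit report is pulled: Jun 2, 2016.
The appraisal is ordered: Jun 2, 2016 + 16 days = Jun 18, 2016.
The appraisal report arrives: Jun 18, 2016 + 1 week = Jun 25, 2016.
Underwriting issues conditional approval: Jun 25, 2016 + 33 days = Jul 28, 2016.
Clear-to-close is issued: Jul 28, 2016 + 11 days = Aug 8, 2016.
Closing takes place: Aug 8, 2016 + 3 weeks = Aug 29, 2016.
Jun 19, 2016 falls between when the appraisal is ordered (Jun 18, 2016) and when the appraisal report arrives (Jun 25, 2016).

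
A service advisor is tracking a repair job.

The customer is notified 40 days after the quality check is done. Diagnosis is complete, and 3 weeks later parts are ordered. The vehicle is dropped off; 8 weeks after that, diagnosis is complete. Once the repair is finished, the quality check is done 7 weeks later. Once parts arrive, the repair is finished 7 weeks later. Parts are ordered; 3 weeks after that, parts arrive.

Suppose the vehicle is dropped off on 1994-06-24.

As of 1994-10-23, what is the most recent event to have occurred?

The vehicle is dropped off: Jun 24, 1994.
Diagnosis is complete: Jun 24, 1994 + 8 weeks = Aug 19, 1994.
Parts are ordered: Aug 19, 1994 + 3 weeks = Sep 9, 1994.
Parts arrive: Sep 9, 1994 + 3 weeks = Sep 30, 1994.
The repair is finished: Sep 30, 1994 + 7 weeks = Nov 18, 1994.
The quality check is done: Nov 18, 1994 + 7 weeks = Jan 6, 1995.
The customer is notified: Jan 6, 1995 + 40 days = Feb 15, 1995.
Oct 23, 1994 falls between when parts arrive (Sep 30, 1994) and when the repair is finished (Nov 18, 1994).

Parts arrive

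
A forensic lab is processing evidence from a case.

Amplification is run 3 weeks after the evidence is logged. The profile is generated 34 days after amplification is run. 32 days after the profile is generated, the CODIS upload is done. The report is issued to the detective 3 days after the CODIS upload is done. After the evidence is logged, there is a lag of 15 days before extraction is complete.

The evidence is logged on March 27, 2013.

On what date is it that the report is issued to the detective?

The evidence is logged: Mar 27, 2013.
Amplification is run: Mar 27, 2013 + 3 weeks = Apr 17, 2013.
The profile is generated: Apr 17, 2013 + 34 days = May 21, 2013.
The CODIS upload is done: May 21, 2013 + 32 days = Jun 22, 2013.
The report is issued to the detective: Jun 22, 2013 + 3 days = Jun 25, 2013.

June 25, 2013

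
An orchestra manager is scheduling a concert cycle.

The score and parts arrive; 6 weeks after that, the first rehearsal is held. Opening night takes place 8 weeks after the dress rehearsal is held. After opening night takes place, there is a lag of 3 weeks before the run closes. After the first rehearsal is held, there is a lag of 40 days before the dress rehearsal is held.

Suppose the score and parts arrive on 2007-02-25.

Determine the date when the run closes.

The score and parts arrive: Feb 25, 2007.
The first rehearsal is held: Feb 25, 2007 + 6 weeks = Apr 8, 2007.
The dress rehearsal is held: Apr 8, 2007 + 40 days = May 18, 2007.
Opening night takes place: May 18, 2007 + 8 weeks = Jul 13, 2007.
The run closes: Jul 13, 2007 + 3 weeks = Aug 3, 2007.

2007-08-03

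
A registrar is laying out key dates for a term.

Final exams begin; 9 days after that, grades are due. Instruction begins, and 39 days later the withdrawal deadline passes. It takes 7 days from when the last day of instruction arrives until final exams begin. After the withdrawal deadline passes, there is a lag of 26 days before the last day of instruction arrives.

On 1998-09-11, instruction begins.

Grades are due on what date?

Instruction begins: Sep 11, 1998.
The withdrawal deadline passes: Sep 11, 1998 + 39 days = Oct 20, 1998.
The last day of instruction arrives: Oct 20, 1998 + 26 days = Nov 15, 1998.
Final exams begin: Nov 15, 1998 + 7 days = Nov 22, 1998.
Grades are due: Nov 22, 1998 + 9 days = Dec 1, 1998.

1998-12-01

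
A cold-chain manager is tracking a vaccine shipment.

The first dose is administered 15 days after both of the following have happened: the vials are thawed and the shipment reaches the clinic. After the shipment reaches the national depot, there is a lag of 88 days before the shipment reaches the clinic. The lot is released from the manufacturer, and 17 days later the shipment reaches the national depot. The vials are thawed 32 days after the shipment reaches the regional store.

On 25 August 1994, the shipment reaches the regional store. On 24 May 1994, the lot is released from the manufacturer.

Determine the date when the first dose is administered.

11 October 1994

The shipment reaches the regional store: Aug 25, 1994.
The vials are thawed: Aug 25, 1994 + 32 days = Sep 26, 1994.
The lot is released from the manufacturer: May 24, 1994.
The shipment reaches the national depot: May 24, 1994 + 17 days = Jun 10, 1994.
The shipment reaches the clinic: Jun 10, 1994 + 88 days = Sep 6, 1994.
Both prerequisites met — the vials are thawed (Sep 26, 1994), the shipment reaches the clinic (Sep 6, 1994); the later is Sep 26, 1994.
The first dose is administered: Sep 26, 1994 + 15 days = Oct 11, 1994.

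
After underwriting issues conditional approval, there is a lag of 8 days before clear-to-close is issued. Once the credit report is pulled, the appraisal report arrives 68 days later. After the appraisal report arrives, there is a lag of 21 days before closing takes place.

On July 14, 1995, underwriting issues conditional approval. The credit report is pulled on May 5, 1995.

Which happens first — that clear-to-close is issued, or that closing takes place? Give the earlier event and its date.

Underwriting issues conditional approval: Jul 14, 1995.
Clear-to-close is issued: Jul 14, 1995 + 8 days = Jul 22, 1995.
The credit report is pulled: May 5, 1995.
The appraisal report arrives: May 5, 1995 + 68 days = Jul 12, 1995.
Closing takes place: Jul 12, 1995 + 21 days = Aug 2, 1995.
Comparing: clear-to-close is issued on Jul 22, 1995 vs closing takes place on Aug 2, 1995. Earlier: clear-to-close is issued.

Clear-to-close is issued — July 22, 1995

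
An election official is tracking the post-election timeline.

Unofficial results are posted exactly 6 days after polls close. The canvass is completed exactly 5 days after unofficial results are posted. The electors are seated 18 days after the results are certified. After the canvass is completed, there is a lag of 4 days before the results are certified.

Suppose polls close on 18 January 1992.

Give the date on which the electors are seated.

20 February 1992

Polls close: Jan 18, 1992.
Unofficial results are posted: Jan 18, 1992 + 6 days = Jan 24, 1992.
The canvass is completed: Jan 24, 1992 + 5 days = Jan 29, 1992.
The results are certified: Jan 29, 1992 + 4 days = Feb 2, 1992.
The electors are seated: Feb 2, 1992 + 18 days = Feb 20, 1992.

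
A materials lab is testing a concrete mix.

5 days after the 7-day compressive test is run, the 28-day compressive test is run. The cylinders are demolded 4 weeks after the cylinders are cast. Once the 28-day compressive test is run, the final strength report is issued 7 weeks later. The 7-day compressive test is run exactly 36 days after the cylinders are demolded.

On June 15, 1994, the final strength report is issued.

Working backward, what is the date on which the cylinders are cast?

February 17, 1994

The final strength report is issued: Jun 15, 1994.
The 28-day compressive test is run: Jun 15, 1994 − 7 weeks = Apr 27, 1994.
The 7-day compressive test is run: Apr 27, 1994 − 5 days = Apr 22, 1994.
The cylinders are demolded: Apr 22, 1994 − 36 days = Mar 17, 1994.
The cylinders are cast: Mar 17, 1994 − 4 weeks = Feb 17, 1994.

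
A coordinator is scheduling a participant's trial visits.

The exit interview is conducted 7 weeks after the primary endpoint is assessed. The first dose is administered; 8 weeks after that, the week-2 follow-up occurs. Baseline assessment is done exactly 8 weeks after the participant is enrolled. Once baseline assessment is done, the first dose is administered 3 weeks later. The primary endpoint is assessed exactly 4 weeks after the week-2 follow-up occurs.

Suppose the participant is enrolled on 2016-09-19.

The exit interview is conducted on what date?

The participant is enrolled: Sep 19, 2016.
Baseline assessment is done: Sep 19, 2016 + 8 weeks = Nov 14, 2016.
The first dose is administered: Nov 14, 2016 + 3 weeks = Dec 5, 2016.
The week-2 follow-up occurs: Dec 5, 2016 + 8 weeks = Jan 30, 2017.
The primary endpoint is assessed: Jan 30, 2017 + 4 weeks = Feb 27, 2017.
The exit interview is conducted: Feb 27, 2017 + 7 weeks = Apr 17, 2017.

2017-04-17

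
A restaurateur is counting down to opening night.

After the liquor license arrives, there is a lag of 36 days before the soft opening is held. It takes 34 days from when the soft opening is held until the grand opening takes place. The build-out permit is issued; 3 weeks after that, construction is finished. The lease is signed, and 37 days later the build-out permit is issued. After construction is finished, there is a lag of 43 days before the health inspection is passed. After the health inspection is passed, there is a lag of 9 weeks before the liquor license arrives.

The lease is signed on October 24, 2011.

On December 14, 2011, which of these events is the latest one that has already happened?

The build-out permit is issued

The lease is signed: Oct 24, 2011.
The build-out permit is issued: Oct 24, 2011 + 37 days = Nov 30, 2011.
Construction is finished: Nov 30, 2011 + 3 weeks = Dec 21, 2011.
The health inspection is passed: Dec 21, 2011 + 43 days = Feb 2, 2012.
The liquor license arrives: Feb 2, 2012 + 9 weeks = Apr 5, 2012.
The soft opening is held: Apr 5, 2012 + 36 days = May 11, 2012.
The grand opening takes place: May 11, 2012 + 34 days = Jun 14, 2012.
Dec 14, 2011 falls between when the build-out permit is issued (Nov 30, 2011) and when construction is finished (Dec 21, 2011).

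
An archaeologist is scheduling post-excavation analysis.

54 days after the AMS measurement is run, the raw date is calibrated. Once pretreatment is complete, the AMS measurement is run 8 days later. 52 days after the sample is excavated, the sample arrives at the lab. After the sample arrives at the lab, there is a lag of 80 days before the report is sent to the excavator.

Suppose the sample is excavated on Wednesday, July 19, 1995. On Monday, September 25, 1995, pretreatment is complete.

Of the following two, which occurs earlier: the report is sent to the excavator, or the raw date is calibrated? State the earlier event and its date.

The raw date is calibrated — Sunday, November 26, 1995

The sample is excavated: Jul 19, 1995.
The sample arrives at the lab: Jul 19, 1995 + 52 days = Sep 9, 1995.
The report is sent to the excavator: Sep 9, 1995 + 80 days = Nov 28, 1995.
Pretreatment is complete: Sep 25, 1995.
The AMS measurement is run: Sep 25, 1995 + 8 days = Oct 3, 1995.
The raw date is calibrated: Oct 3, 1995 + 54 days = Nov 26, 1995.
Comparing: the report is sent to the excavator on Nov 28, 1995 vs the raw date is calibrated on Nov 26, 1995. Earlier: the raw date is calibrated.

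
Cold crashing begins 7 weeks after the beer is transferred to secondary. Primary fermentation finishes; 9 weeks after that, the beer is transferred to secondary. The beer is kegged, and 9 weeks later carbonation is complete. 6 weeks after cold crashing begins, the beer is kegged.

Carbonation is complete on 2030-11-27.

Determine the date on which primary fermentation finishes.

Carbonation is complete: Nov 27, 2030.
The beer is kegged: Nov 27, 2030 − 9 weeks = Sep 25, 2030.
Cold crashing begins: Sep 25, 2030 − 6 weeks = Aug 14, 2030.
The beer is transferred to secondary: Aug 14, 2030 − 7 weeks = Jun 26, 2030.
Primary fermentation finishes: Jun 26, 2030 − 9 weeks = Apr 24, 2030.

2030-04-24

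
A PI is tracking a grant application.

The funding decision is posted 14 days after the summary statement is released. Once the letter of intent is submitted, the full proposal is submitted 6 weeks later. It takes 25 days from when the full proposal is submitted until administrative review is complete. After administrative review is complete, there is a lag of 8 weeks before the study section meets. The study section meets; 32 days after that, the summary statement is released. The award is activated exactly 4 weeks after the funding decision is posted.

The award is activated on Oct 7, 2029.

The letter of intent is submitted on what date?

Mar 24, 2029

The award is activated: Oct 7, 2029.
The funding decision is posted: Oct 7, 2029 − 4 weeks = Sep 9, 2029.
The summary statement is released: Sep 9, 2029 − 14 days = Aug 26, 2029.
The study section meets: Aug 26, 2029 − 32 days = Jul 25, 2029.
Administrative review is complete: Jul 25, 2029 − 8 weeks = May 30, 2029.
The full proposal is submitted: May 30, 2029 − 25 days = May 5, 2029.
The letter of intent is submitted: May 5, 2029 − 6 weeks = Mar 24, 2029.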